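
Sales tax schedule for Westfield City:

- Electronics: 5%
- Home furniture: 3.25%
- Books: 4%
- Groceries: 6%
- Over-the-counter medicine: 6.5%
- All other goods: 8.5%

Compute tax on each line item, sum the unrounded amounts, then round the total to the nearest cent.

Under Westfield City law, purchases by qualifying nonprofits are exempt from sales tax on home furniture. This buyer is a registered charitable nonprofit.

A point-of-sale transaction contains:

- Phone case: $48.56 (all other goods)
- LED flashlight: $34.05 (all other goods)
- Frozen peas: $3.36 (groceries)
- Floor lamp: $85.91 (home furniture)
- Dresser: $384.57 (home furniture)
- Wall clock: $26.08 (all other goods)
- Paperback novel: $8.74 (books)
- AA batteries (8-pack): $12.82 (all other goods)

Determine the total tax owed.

$10.88

Phone case $48.56: all other goods → 8.5% → $4.1276
LED flashlight $34.05: all other goods → 8.5% → $2.89425
Frozen peas $3.36: groceries → 6% → $0.2016
Floor lamp $85.91: home furniture, buyer-exempt → 0% → $0.00
Dresser $384.57: home furniture, buyer-exempt → 0% → $0.00
Wall clock $26.08: all other goods → 8.5% → $2.2168
Paperback novel $8.74: books → 4% → $0.3496
AA batteries (8-pack) $12.82: all other goods → 8.5% → $1.0897
Unrounded tax sum = $10.87955 → $10.88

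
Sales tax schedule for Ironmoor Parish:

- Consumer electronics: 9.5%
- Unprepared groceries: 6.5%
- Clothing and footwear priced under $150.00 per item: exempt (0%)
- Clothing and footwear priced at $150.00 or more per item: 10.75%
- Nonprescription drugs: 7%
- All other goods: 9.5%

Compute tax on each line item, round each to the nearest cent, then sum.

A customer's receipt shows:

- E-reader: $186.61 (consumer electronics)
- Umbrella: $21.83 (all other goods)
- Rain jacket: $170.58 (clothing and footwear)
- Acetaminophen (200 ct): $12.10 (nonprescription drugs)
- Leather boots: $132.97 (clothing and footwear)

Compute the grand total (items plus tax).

E-reader $186.61: consumer electronics → 9.5% → $17.73
Umbrella $21.83: all other goods → 9.5% → $2.07
Rain jacket $170.58: clothing and footwear, $150.00 or more → 10.75% → $18.34
Acetaminophen (200 ct) $12.10: nonprescription drugs → 7% → $0.85
Leather boots $132.97: clothing and footwear, under $150.00 → 0% → $0.00
Subtotal = $524.09; tax = $38.99; total due = $563.08

$563.08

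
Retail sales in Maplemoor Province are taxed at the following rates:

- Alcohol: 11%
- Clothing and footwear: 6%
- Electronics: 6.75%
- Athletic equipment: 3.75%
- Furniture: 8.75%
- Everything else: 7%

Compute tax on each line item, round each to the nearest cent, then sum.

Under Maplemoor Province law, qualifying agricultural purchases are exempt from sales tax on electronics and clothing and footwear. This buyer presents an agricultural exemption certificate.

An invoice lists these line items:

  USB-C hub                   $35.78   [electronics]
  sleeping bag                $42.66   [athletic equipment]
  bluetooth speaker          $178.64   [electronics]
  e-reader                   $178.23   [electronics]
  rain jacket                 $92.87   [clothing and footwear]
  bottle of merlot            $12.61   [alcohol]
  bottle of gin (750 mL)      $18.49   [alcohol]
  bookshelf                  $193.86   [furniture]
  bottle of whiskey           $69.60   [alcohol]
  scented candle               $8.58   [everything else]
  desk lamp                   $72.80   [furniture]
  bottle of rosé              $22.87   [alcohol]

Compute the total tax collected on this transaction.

USB-C hub $35.78: electronics, buyer-exempt → 0% → $0.00
Sleeping bag $42.66: athletic equipment → 3.75% → $1.60
Bluetooth speaker $178.64: electronics, buyer-exempt → 0% → $0.00
E-reader $178.23: electronics, buyer-exempt → 0% → $0.00
Rain jacket $92.87: clothing and footwear, buyer-exempt → 0% → $0.00
Bottle of merlot $12.61: alcohol → 11% → $1.39
Bottle of gin (750 mL) $18.49: alcohol → 11% → $2.03
Bookshelf $193.86: furniture → 8.75% → $16.96
Bottle of whiskey $69.60: alcohol → 11% → $7.66
Scented candle $8.58: everything else → 7% → $0.60
Desk lamp $72.80: furniture → 8.75% → $6.37
Bottle of rosé $22.87: alcohol → 11% → $2.52
Total tax = $1.60 + $1.39 + $2.03 + $16.96 + $7.66 + $0.60 + $6.37 + $2.52 = $39.13

$39.13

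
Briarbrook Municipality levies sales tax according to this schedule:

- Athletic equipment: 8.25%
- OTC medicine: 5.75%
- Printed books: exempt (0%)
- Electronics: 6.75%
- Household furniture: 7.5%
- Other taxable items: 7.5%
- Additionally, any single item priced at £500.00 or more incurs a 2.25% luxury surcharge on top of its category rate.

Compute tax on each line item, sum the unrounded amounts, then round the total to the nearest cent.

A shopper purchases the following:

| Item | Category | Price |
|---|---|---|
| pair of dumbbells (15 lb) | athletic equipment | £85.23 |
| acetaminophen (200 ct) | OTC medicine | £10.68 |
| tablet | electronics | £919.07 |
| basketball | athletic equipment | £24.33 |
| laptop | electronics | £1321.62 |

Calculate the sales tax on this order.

£211.31

Pair of dumbbells (15 lb) £85.23: athletic equipment → 8.25% → £7.031475
Acetaminophen (200 ct) £10.68: OTC medicine → 5.75% → £0.6141
Tablet £919.07: electronics → 6.75% + 2.25% surcharge = 9% → £82.7163
Basketball £24.33: athletic equipment → 8.25% → £2.007225
Laptop £1321.62: electronics → 6.75% + 2.25% surcharge = 9% → £118.9458
Unrounded tax sum = £211.3149 → £211.31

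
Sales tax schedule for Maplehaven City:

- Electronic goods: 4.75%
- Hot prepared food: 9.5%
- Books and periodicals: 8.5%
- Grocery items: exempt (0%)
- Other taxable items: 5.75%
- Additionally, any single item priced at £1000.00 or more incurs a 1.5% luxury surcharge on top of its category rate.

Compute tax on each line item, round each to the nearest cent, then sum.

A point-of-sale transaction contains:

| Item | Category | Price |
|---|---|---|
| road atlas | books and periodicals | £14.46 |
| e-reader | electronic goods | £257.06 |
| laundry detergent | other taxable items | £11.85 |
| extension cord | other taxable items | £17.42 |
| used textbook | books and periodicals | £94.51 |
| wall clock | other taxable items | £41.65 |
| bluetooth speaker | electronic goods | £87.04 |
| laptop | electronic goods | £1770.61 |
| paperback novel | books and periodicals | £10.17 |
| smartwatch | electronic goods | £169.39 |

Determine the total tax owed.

£149.24

Road atlas £14.46: books and periodicals → 8.5% → £1.23
E-reader £257.06: electronic goods → 4.75% → £12.21
Laundry detergent £11.85: other taxable items → 5.75% → £0.68
Extension cord £17.42: other taxable items → 5.75% → £1.00
Used textbook £94.51: books and periodicals → 8.5% → £8.03
Wall clock £41.65: other taxable items → 5.75% → £2.39
Bluetooth speaker £87.04: electronic goods → 4.75% → £4.13
Laptop £1770.61: electronic goods → 4.75% + 1.5% surcharge = 6.25% → £110.66
Paperback novel £10.17: books and periodicals → 8.5% → £0.86
Smartwatch £169.39: electronic goods → 4.75% → £8.05
Total tax = £1.23 + £12.21 + £0.68 + £1.00 + £8.03 + £2.39 + £4.13 + £110.66 + £0.86 + £8.05 = £149.24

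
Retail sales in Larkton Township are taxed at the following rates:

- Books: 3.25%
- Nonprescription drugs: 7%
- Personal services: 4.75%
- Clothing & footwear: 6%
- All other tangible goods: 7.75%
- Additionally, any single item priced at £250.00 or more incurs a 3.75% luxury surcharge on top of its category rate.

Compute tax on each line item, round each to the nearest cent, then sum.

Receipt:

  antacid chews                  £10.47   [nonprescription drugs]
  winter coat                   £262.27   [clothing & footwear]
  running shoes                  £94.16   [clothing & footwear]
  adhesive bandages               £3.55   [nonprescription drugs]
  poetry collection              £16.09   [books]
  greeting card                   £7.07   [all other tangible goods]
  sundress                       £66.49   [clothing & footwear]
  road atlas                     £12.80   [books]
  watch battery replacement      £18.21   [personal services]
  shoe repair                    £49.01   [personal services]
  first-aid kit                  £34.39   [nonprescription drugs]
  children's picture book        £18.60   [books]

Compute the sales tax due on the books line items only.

Poetry collection £16.09: books → 3.25% → £0.52
Road atlas £12.80: books → 3.25% → £0.42
Children's picture book £18.60: books → 3.25% → £0.60
Tax on books = £0.52 + £0.42 + £0.60 = £1.54

£1.54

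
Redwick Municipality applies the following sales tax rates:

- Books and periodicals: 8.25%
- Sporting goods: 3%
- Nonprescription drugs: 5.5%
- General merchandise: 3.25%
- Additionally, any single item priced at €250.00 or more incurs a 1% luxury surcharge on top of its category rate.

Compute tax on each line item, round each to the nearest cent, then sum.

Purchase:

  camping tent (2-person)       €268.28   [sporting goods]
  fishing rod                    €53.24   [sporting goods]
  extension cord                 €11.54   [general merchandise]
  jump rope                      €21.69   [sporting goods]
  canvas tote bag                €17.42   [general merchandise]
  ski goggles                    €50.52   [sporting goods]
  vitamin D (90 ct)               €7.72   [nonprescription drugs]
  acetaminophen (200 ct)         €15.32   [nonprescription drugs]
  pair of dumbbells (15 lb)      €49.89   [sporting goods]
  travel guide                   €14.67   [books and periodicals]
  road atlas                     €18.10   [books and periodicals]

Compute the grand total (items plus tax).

Camping tent (2-person) €268.28: sporting goods → 3% + 1% surcharge = 4% → €10.73
Fishing rod €53.24: sporting goods → 3% → €1.60
Extension cord €11.54: general merchandise → 3.25% → €0.38
Jump rope €21.69: sporting goods → 3% → €0.65
Canvas tote bag €17.42: general merchandise → 3.25% → €0.57
Ski goggles €50.52: sporting goods → 3% → €1.52
Vitamin D (90 ct) €7.72: nonprescription drugs → 5.5% → €0.42
Acetaminophen (200 ct) €15.32: nonprescription drugs → 5.5% → €0.84
Pair of dumbbells (15 lb) €49.89: sporting goods → 3% → €1.50
Travel guide €14.67: books and periodicals → 8.25% → €1.21
Road atlas €18.10: books and periodicals → 8.25% → €1.49
Subtotal = €528.39; tax = €20.91; total due = €549.30

€549.30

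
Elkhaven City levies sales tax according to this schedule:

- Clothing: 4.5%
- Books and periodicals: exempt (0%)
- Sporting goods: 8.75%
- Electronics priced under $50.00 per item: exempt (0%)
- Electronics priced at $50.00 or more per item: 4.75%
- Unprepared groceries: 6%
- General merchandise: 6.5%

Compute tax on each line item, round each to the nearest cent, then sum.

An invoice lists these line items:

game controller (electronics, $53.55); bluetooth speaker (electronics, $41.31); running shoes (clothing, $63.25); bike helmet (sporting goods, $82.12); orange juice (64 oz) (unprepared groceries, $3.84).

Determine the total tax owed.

Game controller $53.55: electronics, $50.00 or more → 4.75% → $2.54
Bluetooth speaker $41.31: electronics, under $50.00 → 0% → $0.00
Running shoes $63.25: clothing → 4.5% → $2.85
Bike helmet $82.12: sporting goods → 8.75% → $7.19
Orange juice (64 oz) $3.84: unprepared groceries → 6% → $0.23
Total tax = $2.54 + $2.85 + $7.19 + $0.23 = $12.81

$12.81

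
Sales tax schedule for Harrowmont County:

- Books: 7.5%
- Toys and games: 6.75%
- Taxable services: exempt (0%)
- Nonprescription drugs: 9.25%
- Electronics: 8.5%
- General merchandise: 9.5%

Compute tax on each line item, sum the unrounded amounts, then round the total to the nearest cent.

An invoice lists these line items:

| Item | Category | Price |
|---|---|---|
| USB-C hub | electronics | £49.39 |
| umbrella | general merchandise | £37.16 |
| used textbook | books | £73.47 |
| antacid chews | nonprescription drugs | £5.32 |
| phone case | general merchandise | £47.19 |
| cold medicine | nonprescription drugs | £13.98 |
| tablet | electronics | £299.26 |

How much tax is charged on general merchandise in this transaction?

Umbrella £37.16: general merchandise → 9.5% → £3.5302
Phone case £47.19: general merchandise → 9.5% → £4.48305
Tax on general merchandise: unrounded sum = £8.01325 → £8.01

£8.01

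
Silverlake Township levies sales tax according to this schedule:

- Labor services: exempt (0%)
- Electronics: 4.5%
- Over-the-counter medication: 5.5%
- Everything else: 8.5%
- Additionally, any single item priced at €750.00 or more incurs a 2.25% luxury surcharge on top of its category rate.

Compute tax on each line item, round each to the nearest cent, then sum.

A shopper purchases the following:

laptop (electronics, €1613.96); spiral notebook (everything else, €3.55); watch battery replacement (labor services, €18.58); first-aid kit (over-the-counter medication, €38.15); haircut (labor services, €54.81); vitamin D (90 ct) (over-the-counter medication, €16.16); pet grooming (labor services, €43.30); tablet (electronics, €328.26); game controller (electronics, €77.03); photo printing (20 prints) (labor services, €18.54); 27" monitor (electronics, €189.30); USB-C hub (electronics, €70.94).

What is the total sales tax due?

Laptop €1613.96: electronics → 4.5% + 2.25% surcharge = 6.75% → €108.94
Spiral notebook €3.55: everything else → 8.5% → €0.30
Watch battery replacement €18.58: labor services → 0% → €0.00
First-aid kit €38.15: over-the-counter medication → 5.5% → €2.10
Haircut €54.81: labor services → 0% → €0.00
Vitamin D (90 ct) €16.16: over-the-counter medication → 5.5% → €0.89
Pet grooming €43.30: labor services → 0% → €0.00
Tablet €328.26: electronics → 4.5% → €14.77
Game controller €77.03: electronics → 4.5% → €3.47
Photo printing (20 prints) €18.54: labor services → 0% → €0.00
27" monitor €189.30: electronics → 4.5% → €8.52
USB-C hub €70.94: electronics → 4.5% → €3.19
Total tax = €108.94 + €0.30 + €2.10 + €0.89 + €14.77 + €3.47 + €8.52 + €3.19 = €142.18

€142.18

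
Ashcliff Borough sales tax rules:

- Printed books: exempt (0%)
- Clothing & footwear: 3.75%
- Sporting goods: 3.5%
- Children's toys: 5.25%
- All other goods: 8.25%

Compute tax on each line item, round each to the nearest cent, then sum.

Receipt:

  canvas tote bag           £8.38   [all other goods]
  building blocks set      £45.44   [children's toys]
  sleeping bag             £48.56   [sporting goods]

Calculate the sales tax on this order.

£4.78

Canvas tote bag £8.38: all other goods → 8.25% → £0.69
Building blocks set £45.44: children's toys → 5.25% → £2.39
Sleeping bag £48.56: sporting goods → 3.5% → £1.70
Total tax = £0.69 + £2.39 + £1.70 = £4.78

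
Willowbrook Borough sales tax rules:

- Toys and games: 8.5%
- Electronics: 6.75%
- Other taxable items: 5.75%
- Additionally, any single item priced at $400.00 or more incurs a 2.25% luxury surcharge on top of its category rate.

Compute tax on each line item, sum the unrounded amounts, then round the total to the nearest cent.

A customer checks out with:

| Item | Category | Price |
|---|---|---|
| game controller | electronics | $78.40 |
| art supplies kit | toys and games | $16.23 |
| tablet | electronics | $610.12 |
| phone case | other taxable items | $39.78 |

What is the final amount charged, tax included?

$808.40

Game controller $78.40: electronics → 6.75% → $5.292
Art supplies kit $16.23: toys and games → 8.5% → $1.37955
Tablet $610.12: electronics → 6.75% + 2.25% surcharge = 9% → $54.9108
Phone case $39.78: other taxable items → 5.75% → $2.28735
Subtotal = $744.53; unrounded tax = $63.8697 → $63.87; total due = $808.40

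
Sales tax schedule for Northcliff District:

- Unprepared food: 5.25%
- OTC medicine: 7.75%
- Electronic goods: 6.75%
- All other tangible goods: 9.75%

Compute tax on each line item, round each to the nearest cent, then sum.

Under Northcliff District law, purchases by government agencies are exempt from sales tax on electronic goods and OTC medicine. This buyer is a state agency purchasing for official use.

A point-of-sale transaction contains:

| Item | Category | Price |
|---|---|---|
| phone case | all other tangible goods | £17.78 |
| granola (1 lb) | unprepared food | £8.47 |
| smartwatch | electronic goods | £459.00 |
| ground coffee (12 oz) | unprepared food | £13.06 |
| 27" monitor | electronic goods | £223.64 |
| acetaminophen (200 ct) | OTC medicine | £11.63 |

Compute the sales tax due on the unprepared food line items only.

£1.13

Granola (1 lb) £8.47: unprepared food → 5.25% → £0.44
Ground coffee (12 oz) £13.06: unprepared food → 5.25% → £0.69
Tax on unprepared food = £0.44 + £0.69 = £1.13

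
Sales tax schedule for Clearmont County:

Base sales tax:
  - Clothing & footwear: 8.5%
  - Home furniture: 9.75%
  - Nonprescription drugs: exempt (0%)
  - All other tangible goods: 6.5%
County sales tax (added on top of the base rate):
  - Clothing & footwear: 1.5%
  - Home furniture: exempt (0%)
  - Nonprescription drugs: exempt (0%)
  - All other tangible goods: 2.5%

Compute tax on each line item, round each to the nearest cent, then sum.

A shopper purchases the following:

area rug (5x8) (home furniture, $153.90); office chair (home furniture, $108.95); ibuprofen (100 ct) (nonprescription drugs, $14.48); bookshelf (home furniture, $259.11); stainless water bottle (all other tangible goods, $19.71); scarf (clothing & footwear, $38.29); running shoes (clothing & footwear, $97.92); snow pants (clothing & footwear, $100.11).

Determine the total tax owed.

$76.29

Area rug (5x8) $153.90: home furniture → 9.75% + 0% county = 9.75% → $15.01
Office chair $108.95: home furniture → 9.75% + 0% county = 9.75% → $10.62
Ibuprofen (100 ct) $14.48: nonprescription drugs → 0% + 0% county = 0% → $0.00
Bookshelf $259.11: home furniture → 9.75% + 0% county = 9.75% → $25.26
Stainless water bottle $19.71: all other tangible goods → 6.5% + 2.5% county = 9% → $1.77
Scarf $38.29: clothing & footwear → 8.5% + 1.5% county = 10% → $3.83
Running shoes $97.92: clothing & footwear → 8.5% + 1.5% county = 10% → $9.79
Snow pants $100.11: clothing & footwear → 8.5% + 1.5% county = 10% → $10.01
Total tax = $15.01 + $10.62 + $25.26 + $1.77 + $3.83 + $9.79 + $10.01 = $76.29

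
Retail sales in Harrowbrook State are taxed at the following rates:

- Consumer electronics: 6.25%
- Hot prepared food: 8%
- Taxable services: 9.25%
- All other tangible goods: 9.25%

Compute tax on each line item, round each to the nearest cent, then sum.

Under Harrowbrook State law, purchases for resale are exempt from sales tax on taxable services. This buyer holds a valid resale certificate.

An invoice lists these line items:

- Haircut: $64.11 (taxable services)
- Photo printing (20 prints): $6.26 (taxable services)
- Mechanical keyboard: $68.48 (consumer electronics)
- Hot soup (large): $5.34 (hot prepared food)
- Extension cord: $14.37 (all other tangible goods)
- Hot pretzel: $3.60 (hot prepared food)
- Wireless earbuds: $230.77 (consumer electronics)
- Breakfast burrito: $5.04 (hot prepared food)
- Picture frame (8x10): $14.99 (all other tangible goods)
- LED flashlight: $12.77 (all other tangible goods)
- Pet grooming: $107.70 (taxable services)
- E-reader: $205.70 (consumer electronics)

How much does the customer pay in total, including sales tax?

$775.71

Haircut $64.11: taxable services, buyer-exempt → 0% → $0.00
Photo printing (20 prints) $6.26: taxable services, buyer-exempt → 0% → $0.00
Mechanical keyboard $68.48: consumer electronics → 6.25% → $4.28
Hot soup (large) $5.34: hot prepared food → 8% → $0.43
Extension cord $14.37: all other tangible goods → 9.25% → $1.33
Hot pretzel $3.60: hot prepared food → 8% → $0.29
Wireless earbuds $230.77: consumer electronics → 6.25% → $14.42
Breakfast burrito $5.04: hot prepared food → 8% → $0.40
Picture frame (8x10) $14.99: all other tangible goods → 9.25% → $1.39
LED flashlight $12.77: all other tangible goods → 9.25% → $1.18
Pet grooming $107.70: taxable services, buyer-exempt → 0% → $0.00
E-reader $205.70: consumer electronics → 6.25% → $12.86
Subtotal = $739.13; tax = $36.58; total due = $775.71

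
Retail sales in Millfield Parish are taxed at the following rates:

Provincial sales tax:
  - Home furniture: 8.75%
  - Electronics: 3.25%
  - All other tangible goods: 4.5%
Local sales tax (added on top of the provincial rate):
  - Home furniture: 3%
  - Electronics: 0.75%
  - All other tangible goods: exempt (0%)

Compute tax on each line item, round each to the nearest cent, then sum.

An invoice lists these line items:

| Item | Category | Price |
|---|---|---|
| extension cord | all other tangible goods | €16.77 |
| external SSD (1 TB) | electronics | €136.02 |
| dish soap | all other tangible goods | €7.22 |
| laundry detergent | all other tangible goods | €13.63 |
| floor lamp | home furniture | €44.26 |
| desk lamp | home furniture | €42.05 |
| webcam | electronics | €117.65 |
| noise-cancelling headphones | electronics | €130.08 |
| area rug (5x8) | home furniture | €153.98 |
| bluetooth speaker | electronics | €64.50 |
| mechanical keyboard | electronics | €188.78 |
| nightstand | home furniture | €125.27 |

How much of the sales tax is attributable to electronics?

€25.48

External SSD (1 TB) €136.02: electronics → 3.25% + 0.75% local = 4% → €5.44
Webcam €117.65: electronics → 3.25% + 0.75% local = 4% → €4.71
Noise-cancelling headphones €130.08: electronics → 3.25% + 0.75% local = 4% → €5.20
Bluetooth speaker €64.50: electronics → 3.25% + 0.75% local = 4% → €2.58
Mechanical keyboard €188.78: electronics → 3.25% + 0.75% local = 4% → €7.55
Tax on electronics = €5.44 + €4.71 + €5.20 + €2.58 + €7.55 = €25.48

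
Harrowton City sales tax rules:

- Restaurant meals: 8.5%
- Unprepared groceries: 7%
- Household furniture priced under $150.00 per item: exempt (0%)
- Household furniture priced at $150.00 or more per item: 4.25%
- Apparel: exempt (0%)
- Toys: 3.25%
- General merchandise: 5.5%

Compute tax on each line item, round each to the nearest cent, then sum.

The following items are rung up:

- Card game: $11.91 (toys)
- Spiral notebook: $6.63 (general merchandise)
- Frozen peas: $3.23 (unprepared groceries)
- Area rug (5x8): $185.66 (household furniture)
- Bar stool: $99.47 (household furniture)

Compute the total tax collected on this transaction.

$8.87

Card game $11.91: toys → 3.25% → $0.39
Spiral notebook $6.63: general merchandise → 5.5% → $0.36
Frozen peas $3.23: unprepared groceries → 7% → $0.23
Area rug (5x8) $185.66: household furniture, $150.00 or more → 4.25% → $7.89
Bar stool $99.47: household furniture, under $150.00 → 0% → $0.00
Total tax = $0.39 + $0.36 + $0.23 + $7.89 = $8.87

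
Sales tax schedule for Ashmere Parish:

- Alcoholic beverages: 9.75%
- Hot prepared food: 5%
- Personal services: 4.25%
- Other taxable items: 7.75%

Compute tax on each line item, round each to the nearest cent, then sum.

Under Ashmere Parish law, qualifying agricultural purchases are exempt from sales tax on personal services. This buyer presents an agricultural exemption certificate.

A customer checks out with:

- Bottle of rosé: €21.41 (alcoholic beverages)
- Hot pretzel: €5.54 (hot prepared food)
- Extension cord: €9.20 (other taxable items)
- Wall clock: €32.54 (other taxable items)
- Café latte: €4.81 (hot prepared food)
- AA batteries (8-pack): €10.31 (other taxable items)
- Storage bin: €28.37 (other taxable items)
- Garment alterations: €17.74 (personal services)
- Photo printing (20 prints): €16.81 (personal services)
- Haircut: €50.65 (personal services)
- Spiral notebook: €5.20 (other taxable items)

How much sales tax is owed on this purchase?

Bottle of rosé €21.41: alcoholic beverages → 9.75% → €2.09
Hot pretzel €5.54: hot prepared food → 5% → €0.28
Extension cord €9.20: other taxable items → 7.75% → €0.71
Wall clock €32.54: other taxable items → 7.75% → €2.52
Café latte €4.81: hot prepared food → 5% → €0.24
AA batteries (8-pack) €10.31: other taxable items → 7.75% → €0.80
Storage bin €28.37: other taxable items → 7.75% → €2.20
Garment alterations €17.74: personal services, buyer-exempt → 0% → €0.00
Photo printing (20 prints) €16.81: personal services, buyer-exempt → 0% → €0.00
Haircut €50.65: personal services, buyer-exempt → 0% → €0.00
Spiral notebook €5.20: other taxable items → 7.75% → €0.40
Total tax = €2.09 + €0.28 + €0.71 + €2.52 + €0.24 + €0.80 + €2.20 + €0.40 = €9.24

€9.24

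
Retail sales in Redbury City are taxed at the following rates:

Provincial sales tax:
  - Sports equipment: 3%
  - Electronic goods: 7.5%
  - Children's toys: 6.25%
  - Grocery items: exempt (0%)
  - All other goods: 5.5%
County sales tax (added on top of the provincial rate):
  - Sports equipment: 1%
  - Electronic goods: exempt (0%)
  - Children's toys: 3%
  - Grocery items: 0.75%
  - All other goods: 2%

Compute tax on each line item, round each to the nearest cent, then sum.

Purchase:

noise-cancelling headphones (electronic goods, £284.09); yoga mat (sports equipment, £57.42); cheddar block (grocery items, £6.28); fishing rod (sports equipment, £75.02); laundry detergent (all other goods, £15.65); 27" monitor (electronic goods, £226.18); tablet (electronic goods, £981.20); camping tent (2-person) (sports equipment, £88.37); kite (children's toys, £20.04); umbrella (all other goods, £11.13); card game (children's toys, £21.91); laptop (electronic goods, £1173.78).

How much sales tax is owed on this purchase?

£214.65

Noise-cancelling headphones £284.09: electronic goods → 7.5% + 0% county = 7.5% → £21.31
Yoga mat £57.42: sports equipment → 3% + 1% county = 4% → £2.30
Cheddar block £6.28: grocery items → 0% + 0.75% county = 0.75% → £0.05
Fishing rod £75.02: sports equipment → 3% + 1% county = 4% → £3.00
Laundry detergent £15.65: all other goods → 5.5% + 2% county = 7.5% → £1.17
27" monitor £226.18: electronic goods → 7.5% + 0% county = 7.5% → £16.96
Tablet £981.20: electronic goods → 7.5% + 0% county = 7.5% → £73.59
Camping tent (2-person) £88.37: sports equipment → 3% + 1% county = 4% → £3.53
Kite £20.04: children's toys → 6.25% + 3% county = 9.25% → £1.85
Umbrella £11.13: all other goods → 5.5% + 2% county = 7.5% → £0.83
Card game £21.91: children's toys → 6.25% + 3% county = 9.25% → £2.03
Laptop £1173.78: electronic goods → 7.5% + 0% county = 7.5% → £88.03
Total tax = £21.31 + £2.30 + £0.05 + £3.00 + £1.17 + £16.96 + £73.59 + £3.53 + £1.85 + £0.83 + £2.03 + £88.03 = £214.65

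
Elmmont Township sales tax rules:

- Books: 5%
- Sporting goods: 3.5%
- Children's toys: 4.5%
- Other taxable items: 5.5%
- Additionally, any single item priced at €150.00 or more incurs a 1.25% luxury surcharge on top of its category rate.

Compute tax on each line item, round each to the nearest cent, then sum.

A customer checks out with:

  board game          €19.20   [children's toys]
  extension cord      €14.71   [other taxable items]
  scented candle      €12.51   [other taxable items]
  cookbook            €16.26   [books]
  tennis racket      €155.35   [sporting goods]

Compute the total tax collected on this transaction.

Board game €19.20: children's toys → 4.5% → €0.86
Extension cord €14.71: other taxable items → 5.5% → €0.81
Scented candle €12.51: other taxable items → 5.5% → €0.69
Cookbook €16.26: books → 5% → €0.81
Tennis racket €155.35: sporting goods → 3.5% + 1.25% surcharge = 4.75% → €7.38
Total tax = €0.86 + €0.81 + €0.69 + €0.81 + €7.38 = €10.55

€10.55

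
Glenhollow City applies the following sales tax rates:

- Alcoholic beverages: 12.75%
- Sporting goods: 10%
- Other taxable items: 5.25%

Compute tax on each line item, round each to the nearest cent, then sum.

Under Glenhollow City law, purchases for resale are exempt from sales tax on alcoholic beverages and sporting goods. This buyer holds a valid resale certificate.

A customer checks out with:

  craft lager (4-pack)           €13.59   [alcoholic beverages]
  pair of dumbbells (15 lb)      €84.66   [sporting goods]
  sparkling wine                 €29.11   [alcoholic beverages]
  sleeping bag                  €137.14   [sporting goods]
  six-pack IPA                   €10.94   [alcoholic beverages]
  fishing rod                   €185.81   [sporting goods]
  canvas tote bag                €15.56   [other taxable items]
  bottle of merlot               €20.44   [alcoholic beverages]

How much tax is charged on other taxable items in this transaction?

Canvas tote bag €15.56: other taxable items → 5.25% → €0.82
Tax on other taxable items = €0.82

€0.82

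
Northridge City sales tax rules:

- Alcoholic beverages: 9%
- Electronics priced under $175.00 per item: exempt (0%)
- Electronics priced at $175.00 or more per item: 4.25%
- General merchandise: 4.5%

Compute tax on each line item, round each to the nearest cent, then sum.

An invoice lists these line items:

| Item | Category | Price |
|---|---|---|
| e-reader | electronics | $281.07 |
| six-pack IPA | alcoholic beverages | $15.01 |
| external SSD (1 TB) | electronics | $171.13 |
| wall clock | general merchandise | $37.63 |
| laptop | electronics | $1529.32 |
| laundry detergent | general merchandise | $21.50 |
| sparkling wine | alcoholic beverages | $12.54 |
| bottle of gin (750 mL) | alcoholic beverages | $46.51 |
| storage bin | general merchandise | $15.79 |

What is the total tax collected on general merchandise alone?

$3.37

Wall clock $37.63: general merchandise → 4.5% → $1.69
Laundry detergent $21.50: general merchandise → 4.5% → $0.97
Storage bin $15.79: general merchandise → 4.5% → $0.71
Tax on general merchandise = $1.69 + $0.97 + $0.71 = $3.37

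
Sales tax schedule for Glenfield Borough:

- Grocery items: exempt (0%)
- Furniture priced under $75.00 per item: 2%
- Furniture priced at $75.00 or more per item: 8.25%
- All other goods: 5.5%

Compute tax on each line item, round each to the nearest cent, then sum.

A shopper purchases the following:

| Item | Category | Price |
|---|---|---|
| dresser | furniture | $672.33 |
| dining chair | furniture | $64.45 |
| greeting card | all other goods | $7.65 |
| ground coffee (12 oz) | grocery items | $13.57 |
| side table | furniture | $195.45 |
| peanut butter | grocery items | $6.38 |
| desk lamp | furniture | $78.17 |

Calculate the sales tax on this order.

$79.75

Dresser $672.33: furniture, $75.00 or more → 8.25% → $55.47
Dining chair $64.45: furniture, under $75.00 → 2% → $1.29
Greeting card $7.65: all other goods → 5.5% → $0.42
Ground coffee (12 oz) $13.57: grocery items → 0% → $0.00
Side table $195.45: furniture, $75.00 or more → 8.25% → $16.12
Peanut butter $6.38: grocery items → 0% → $0.00
Desk lamp $78.17: furniture, $75.00 or more → 8.25% → $6.45
Total tax = $55.47 + $1.29 + $0.42 + $16.12 + $6.45 = $79.75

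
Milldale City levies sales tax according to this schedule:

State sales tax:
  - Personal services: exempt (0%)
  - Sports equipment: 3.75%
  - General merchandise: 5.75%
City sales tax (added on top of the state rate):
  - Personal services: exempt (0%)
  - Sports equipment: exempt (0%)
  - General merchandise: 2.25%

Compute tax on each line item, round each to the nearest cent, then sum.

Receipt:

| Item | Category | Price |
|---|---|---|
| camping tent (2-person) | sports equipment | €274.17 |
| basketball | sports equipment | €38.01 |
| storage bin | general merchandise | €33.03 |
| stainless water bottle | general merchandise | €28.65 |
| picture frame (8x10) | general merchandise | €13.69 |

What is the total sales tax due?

Camping tent (2-person) €274.17: sports equipment → 3.75% + 0% city = 3.75% → €10.28
Basketball €38.01: sports equipment → 3.75% + 0% city = 3.75% → €1.43
Storage bin €33.03: general merchandise → 5.75% + 2.25% city = 8% → €2.64
Stainless water bottle €28.65: general merchandise → 5.75% + 2.25% city = 8% → €2.29
Picture frame (8x10) €13.69: general merchandise → 5.75% + 2.25% city = 8% → €1.10
Total tax = €10.28 + €1.43 + €2.64 + €2.29 + €1.10 = €17.74

€17.74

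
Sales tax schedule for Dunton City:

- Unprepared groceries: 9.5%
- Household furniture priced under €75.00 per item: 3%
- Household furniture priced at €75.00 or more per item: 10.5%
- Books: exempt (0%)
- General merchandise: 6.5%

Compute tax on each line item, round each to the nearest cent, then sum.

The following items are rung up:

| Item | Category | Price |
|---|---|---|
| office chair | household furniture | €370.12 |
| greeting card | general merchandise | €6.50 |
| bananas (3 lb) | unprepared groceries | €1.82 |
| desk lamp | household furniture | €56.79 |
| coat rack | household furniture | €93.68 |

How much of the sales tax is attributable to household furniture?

€50.40

Office chair €370.12: household furniture, €75.00 or more → 10.5% → €38.86
Desk lamp €56.79: household furniture, under €75.00 → 3% → €1.70
Coat rack €93.68: household furniture, €75.00 or more → 10.5% → €9.84
Tax on household furniture = €38.86 + €1.70 + €9.84 = €50.40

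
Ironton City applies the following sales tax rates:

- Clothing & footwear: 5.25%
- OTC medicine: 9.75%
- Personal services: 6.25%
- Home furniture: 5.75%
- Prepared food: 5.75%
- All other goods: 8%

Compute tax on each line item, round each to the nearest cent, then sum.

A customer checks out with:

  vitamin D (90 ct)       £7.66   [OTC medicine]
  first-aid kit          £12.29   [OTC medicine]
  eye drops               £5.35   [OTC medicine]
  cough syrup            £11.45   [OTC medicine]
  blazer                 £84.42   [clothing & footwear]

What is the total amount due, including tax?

£129.19

Vitamin D (90 ct) £7.66: OTC medicine → 9.75% → £0.75
First-aid kit £12.29: OTC medicine → 9.75% → £1.20
Eye drops £5.35: OTC medicine → 9.75% → £0.52
Cough syrup £11.45: OTC medicine → 9.75% → £1.12
Blazer £84.42: clothing & footwear → 5.25% → £4.43
Subtotal = £121.17; tax = £8.02; total due = £129.19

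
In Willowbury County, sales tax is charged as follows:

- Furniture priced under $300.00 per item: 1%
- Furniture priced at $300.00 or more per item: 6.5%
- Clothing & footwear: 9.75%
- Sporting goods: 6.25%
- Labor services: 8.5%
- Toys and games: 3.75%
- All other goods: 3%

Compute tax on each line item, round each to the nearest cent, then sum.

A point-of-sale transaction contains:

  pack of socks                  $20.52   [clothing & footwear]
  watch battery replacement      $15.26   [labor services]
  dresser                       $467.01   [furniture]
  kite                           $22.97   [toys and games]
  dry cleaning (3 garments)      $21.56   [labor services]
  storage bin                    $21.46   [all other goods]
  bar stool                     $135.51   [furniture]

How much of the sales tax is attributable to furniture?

Dresser $467.01: furniture, $300.00 or more → 6.5% → $30.36
Bar stool $135.51: furniture, under $300.00 → 1% → $1.36
Tax on furniture = $30.36 + $1.36 = $31.72

$31.72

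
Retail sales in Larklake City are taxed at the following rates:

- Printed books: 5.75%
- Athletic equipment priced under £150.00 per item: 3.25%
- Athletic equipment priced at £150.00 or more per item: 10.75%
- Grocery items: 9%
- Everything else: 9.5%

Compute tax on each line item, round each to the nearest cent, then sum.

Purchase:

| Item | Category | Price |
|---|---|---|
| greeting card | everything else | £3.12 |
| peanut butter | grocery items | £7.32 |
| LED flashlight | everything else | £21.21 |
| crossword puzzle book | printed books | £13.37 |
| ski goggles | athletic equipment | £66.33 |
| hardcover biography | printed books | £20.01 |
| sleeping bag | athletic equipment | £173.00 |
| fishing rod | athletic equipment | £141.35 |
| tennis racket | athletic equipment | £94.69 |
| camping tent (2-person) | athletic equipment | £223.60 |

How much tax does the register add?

£57.36

Greeting card £3.12: everything else → 9.5% → £0.30
Peanut butter £7.32: grocery items → 9% → £0.66
LED flashlight £21.21: everything else → 9.5% → £2.01
Crossword puzzle book £13.37: printed books → 5.75% → £0.77
Ski goggles £66.33: athletic equipment, under £150.00 → 3.25% → £2.16
Hardcover biography £20.01: printed books → 5.75% → £1.15
Sleeping bag £173.00: athletic equipment, £150.00 or more → 10.75% → £18.60
Fishing rod £141.35: athletic equipment, under £150.00 → 3.25% → £4.59
Tennis racket £94.69: athletic equipment, under £150.00 → 3.25% → £3.08
Camping tent (2-person) £223.60: athletic equipment, £150.00 or more → 10.75% → £24.04
Total tax = £0.30 + £0.66 + £2.01 + £0.77 + £2.16 + £1.15 + £18.60 + £4.59 + £3.08 + £24.04 = £57.36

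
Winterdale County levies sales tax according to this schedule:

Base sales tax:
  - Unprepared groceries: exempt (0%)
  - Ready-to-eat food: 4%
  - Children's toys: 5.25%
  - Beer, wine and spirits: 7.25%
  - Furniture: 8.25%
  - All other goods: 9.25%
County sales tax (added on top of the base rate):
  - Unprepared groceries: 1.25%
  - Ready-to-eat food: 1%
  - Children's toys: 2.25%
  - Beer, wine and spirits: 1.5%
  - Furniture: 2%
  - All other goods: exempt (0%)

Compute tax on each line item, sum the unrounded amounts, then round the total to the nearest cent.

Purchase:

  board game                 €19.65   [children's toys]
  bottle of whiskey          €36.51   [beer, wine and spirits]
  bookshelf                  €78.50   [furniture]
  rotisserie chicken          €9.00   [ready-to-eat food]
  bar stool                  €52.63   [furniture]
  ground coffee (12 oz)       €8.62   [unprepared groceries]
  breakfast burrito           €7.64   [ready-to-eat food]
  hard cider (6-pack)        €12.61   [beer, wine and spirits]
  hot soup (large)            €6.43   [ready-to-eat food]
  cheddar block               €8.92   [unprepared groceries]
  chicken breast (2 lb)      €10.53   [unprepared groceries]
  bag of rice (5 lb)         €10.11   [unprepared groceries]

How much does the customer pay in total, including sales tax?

Board game €19.65: children's toys → 5.25% + 2.25% county = 7.5% → €1.47375
Bottle of whiskey €36.51: beer, wine and spirits → 7.25% + 1.5% county = 8.75% → €3.194625
Bookshelf €78.50: furniture → 8.25% + 2% county = 10.25% → €8.04625
Rotisserie chicken €9.00: ready-to-eat food → 4% + 1% county = 5% → €0.45
Bar stool €52.63: furniture → 8.25% + 2% county = 10.25% → €5.394575
Ground coffee (12 oz) €8.62: unprepared groceries → 0% + 1.25% county = 1.25% → €0.10775
Breakfast burrito €7.64: ready-to-eat food → 4% + 1% county = 5% → €0.382
Hard cider (6-pack) €12.61: beer, wine and spirits → 7.25% + 1.5% county = 8.75% → €1.103375
Hot soup (large) €6.43: ready-to-eat food → 4% + 1% county = 5% → €0.3215
Cheddar block €8.92: unprepared groceries → 0% + 1.25% county = 1.25% → €0.1115
Chicken breast (2 lb) €10.53: unprepared groceries → 0% + 1.25% county = 1.25% → €0.131625
Bag of rice (5 lb) €10.11: unprepared groceries → 0% + 1.25% county = 1.25% → €0.126375
Subtotal = €261.15; unrounded tax = €20.843325 → €20.84; total due = €281.99

€281.99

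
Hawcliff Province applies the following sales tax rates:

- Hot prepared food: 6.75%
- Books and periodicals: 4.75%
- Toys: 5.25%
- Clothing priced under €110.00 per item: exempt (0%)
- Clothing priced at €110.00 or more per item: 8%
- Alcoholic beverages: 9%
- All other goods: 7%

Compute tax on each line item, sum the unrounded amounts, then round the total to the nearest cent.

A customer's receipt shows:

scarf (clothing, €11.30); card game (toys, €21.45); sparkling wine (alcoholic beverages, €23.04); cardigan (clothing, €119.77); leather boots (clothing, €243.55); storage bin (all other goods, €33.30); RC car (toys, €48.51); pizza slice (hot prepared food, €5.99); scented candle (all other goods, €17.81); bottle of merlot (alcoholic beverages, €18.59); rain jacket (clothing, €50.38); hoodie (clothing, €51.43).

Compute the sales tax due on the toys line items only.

Card game €21.45: toys → 5.25% → €1.126125
RC car €48.51: toys → 5.25% → €2.546775
Tax on toys: unrounded sum = €3.6729 → €3.67

€3.67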